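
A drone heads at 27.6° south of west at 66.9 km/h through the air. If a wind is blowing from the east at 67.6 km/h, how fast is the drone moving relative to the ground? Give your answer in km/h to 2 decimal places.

130.62 km/h

Taking east as x and north as y: velocity relative to the air = (-59.287, -30.995) km/h; the air relative to ground = (-67.600, 0.000) km/h.
Velocity relative to ground = (-59.287, -30.995) + (-67.600, 0.000) = (-126.887, -30.995) km/h.
Speed = |(-126.887, -30.995)| = 130.618 km/h.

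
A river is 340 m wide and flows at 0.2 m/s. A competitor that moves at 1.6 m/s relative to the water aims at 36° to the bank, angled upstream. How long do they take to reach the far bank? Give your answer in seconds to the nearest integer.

362 s

The component of the competitor's velocity perpendicular to the bank is 1.6 × sin 36° = 0.940 m/s.
The flow acts along the bank and has no component across it.
Time = 340 / 0.940 = 361.527 s.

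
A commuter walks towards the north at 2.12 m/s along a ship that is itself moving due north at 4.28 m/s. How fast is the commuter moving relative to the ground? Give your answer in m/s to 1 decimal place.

Taking east as x and north as y: ship velocity = (0.000, 4.280) m/s; commuter velocity relative to ship = (0.000, 2.120) m/s.
Velocity relative to ground = (0.000, 4.280) + (0.000, 2.120) = (0.000, 6.400) m/s.
Speed = |(0.000, 6.400)| = 6.400 m/s.

6.4 m/s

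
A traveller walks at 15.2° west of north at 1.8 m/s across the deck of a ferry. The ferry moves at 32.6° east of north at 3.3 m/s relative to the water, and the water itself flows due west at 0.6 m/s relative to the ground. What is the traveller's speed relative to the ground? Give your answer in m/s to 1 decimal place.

4.6 m/s

In east/north components (m/s): traveller relative to ferry = (-0.472, 1.737); ferry relative to water = (1.778, 2.780); water relative to ground = (-0.600, 0.000).
Sum = (0.706, 4.517) m/s.
Speed = |(0.706, 4.517)| = 4.572 m/s.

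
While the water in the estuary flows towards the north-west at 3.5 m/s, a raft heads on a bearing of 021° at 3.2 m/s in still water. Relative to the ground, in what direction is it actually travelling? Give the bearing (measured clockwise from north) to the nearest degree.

346°

Taking east as x and north as y: velocity relative to the water = (1.147, 2.987) m/s; the water relative to ground = (-2.475, 2.475) m/s.
Velocity relative to ground = (1.147, 2.987) + (-2.475, 2.475) = (-1.328, 5.462) m/s.
Bearing = atan2(-1.33, 5.46) = 346.33° clockwise from north.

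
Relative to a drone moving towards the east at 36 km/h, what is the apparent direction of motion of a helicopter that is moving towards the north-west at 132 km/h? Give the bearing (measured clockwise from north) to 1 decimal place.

Taking east as x and north as y: helicopter velocity = (-93.338, 93.338) km/h; drone velocity = (36.000, 0.000) km/h.
Velocity of helicopter relative to drone = (-93.338, 93.338) − (36.000, 0.000) = (-129.338, 93.338) km/h.
Bearing = atan2(-129.34, 93.34) = 305.82° clockwise from north.

305.8°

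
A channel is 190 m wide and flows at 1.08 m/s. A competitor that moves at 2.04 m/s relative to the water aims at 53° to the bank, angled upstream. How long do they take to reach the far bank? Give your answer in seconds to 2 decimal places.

116.62 s

The component of the competitor's velocity perpendicular to the bank is 2.04 × sin 53° = 1.629 m/s.
The current is parallel to the bank, so it does not affect the crossing time.
Time = 190 / 1.629 = 116.620 s.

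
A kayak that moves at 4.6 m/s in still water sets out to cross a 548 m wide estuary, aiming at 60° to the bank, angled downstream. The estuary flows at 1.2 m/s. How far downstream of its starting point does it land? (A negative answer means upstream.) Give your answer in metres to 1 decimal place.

Perpendicular speed = 3.984 m/s; crossing time = 548 / 3.984 = 137.560 s.
Net downstream speed = 3.500 m/s.
Drift = 3.500 × 137.560 = 481.460 m (downstream).

481.5 m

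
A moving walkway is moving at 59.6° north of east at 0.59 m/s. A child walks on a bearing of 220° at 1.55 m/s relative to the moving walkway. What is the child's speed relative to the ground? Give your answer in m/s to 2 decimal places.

Taking east as x and north as y: moving walkway velocity = (0.299, 0.509) m/s; child velocity relative to moving walkway = (-0.996, -1.187) m/s.
Velocity relative to ground = (0.299, 0.509) + (-0.996, -1.187) = (-0.698, -0.678) m/s.
Speed = |(-0.698, -0.678)| = 0.973 m/s.

0.97 m/s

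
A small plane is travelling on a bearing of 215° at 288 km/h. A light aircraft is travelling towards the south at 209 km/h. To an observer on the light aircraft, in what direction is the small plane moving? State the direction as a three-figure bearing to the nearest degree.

Taking east as x and north as y: small plane velocity = (-165.190, -235.916) km/h; light aircraft velocity = (0.000, -209.000) km/h.
Velocity of small plane relative to light aircraft = (-165.190, -235.916) − (0.000, -209.000) = (-165.190, -26.916) km/h.
Bearing = atan2(-165.19, -26.92) = 260.75° clockwise from north.

261°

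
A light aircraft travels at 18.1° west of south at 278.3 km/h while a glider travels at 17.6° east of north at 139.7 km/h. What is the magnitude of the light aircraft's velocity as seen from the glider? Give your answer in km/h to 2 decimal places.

Taking east as x and north as y: light aircraft velocity = (-86.461, -264.529) km/h; glider velocity = (42.241, 133.161) km/h.
Velocity of light aircraft relative to glider = (-86.461, -264.529) − (42.241, 133.161) = (-128.702, -397.689) km/h.
Magnitude = |(-128.702, -397.689)| = 417.996 km/h.

418.00 km/h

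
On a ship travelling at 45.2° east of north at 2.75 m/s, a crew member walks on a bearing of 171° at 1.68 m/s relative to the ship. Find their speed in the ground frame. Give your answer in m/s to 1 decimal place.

2.2 m/s

Taking east as x and north as y: ship velocity = (1.951, 1.938) m/s; crew member velocity relative to ship = (0.263, -1.659) m/s.
Velocity relative to ground = (1.951, 1.938) + (0.263, -1.659) = (2.214, 0.278) m/s.
Speed = |(2.214, 0.278)| = 2.232 m/s.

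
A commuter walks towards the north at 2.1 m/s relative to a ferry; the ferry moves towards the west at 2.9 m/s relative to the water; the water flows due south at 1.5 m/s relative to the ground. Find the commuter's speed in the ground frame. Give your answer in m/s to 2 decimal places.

2.96 m/s

In east/north components (m/s): commuter relative to ferry = (0.000, 2.100); ferry relative to water = (-2.900, 0.000); water relative to ground = (0.000, -1.500).
Sum = (-2.900, 0.600) m/s.
Speed = |(-2.900, 0.600)| = 2.961 m/s.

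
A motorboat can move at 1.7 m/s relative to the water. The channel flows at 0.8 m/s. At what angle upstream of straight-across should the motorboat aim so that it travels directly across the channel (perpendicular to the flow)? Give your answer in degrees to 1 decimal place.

To cancel the current, the upstream component of the motorboat's velocity must equal the flow: 1.7 sin θ = 0.8.
sin θ = 0.8 / 1.7 = 0.4706.
θ = arcsin(0.4706) = 28.072°.

28.1°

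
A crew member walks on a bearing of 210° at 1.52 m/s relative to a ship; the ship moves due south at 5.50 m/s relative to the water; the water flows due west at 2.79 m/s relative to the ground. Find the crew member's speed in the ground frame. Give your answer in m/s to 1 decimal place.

7.7 m/s

In east/north components (m/s): crew member relative to ship = (-0.760, -1.316); ship relative to water = (0.000, -5.500); water relative to ground = (-2.790, 0.000).
Sum = (-3.550, -6.816) m/s.
Speed = |(-3.550, -6.816)| = 7.685 m/s.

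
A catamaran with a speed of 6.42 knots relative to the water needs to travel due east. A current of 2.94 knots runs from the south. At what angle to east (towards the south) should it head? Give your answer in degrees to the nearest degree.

The current pushes perpendicular to the desired track; the heading must have a component into the current equal to 2.94 knots: 6.42 sin θ = 2.94.
sin θ = 0.4579, so θ = 27.255°.

27°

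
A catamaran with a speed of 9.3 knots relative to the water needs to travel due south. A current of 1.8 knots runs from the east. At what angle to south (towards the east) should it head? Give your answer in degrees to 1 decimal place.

11.2°

The current pushes perpendicular to the desired track; the heading must have a component into the current equal to 1.8 knots: 9.3 sin θ = 1.8.
sin θ = 0.1935, so θ = 11.160°.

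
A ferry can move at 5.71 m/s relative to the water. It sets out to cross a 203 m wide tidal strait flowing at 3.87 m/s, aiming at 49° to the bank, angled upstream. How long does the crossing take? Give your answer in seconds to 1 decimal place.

47.1 s

The component of the ferry's velocity perpendicular to the bank is 5.71 × sin 49° = 4.309 m/s.
The current is parallel to the bank, so it does not affect the crossing time.
Time = 203 / 4.309 = 47.106 s.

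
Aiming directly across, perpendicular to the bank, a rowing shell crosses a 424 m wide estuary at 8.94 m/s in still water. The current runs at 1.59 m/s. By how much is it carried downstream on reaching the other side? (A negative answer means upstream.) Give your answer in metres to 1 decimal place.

Perpendicular speed = 8.940 m/s; crossing time = 424 / 8.940 = 47.427 s.
Net downstream speed = 1.590 m/s.
Drift = 1.590 × 47.427 = 75.409 m (downstream).

75.4 m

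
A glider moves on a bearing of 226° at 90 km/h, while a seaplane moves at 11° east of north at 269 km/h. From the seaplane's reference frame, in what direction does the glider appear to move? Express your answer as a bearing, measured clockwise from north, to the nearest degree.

200°

Taking east as x and north as y: glider velocity = (-64.741, -62.519) km/h; seaplane velocity = (51.328, 264.058) km/h.
Velocity of glider relative to seaplane = (-64.741, -62.519) − (51.328, 264.058) = (-116.068, -326.577) km/h.
Bearing = atan2(-116.07, -326.58) = 199.57° clockwise from north.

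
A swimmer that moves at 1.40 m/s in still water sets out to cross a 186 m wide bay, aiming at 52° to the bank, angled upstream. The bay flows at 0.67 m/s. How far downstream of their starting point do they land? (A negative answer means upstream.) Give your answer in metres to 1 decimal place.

-32.4 m

Perpendicular speed = 1.103 m/s; crossing time = 186 / 1.103 = 168.598 s.
Net downstream speed = -0.192 m/s.
Drift = -0.192 × 168.598 = -32.358 m (upstream).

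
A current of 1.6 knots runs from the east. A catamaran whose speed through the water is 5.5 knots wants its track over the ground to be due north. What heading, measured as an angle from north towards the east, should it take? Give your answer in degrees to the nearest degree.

17°

The current pushes perpendicular to the desired track; the heading must have a component into the current equal to 1.6 knots: 5.5 sin θ = 1.6.
sin θ = 0.2909, so θ = 16.912°.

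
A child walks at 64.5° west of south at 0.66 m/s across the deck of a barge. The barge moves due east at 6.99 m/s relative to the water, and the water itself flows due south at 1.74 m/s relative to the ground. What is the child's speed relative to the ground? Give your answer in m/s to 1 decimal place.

In east/north components (m/s): child relative to barge = (-0.596, -0.284); barge relative to water = (6.990, 0.000); water relative to ground = (0.000, -1.740).
Sum = (6.394, -2.024) m/s.
Speed = |(6.394, -2.024)| = 6.707 m/s.

6.7 m/s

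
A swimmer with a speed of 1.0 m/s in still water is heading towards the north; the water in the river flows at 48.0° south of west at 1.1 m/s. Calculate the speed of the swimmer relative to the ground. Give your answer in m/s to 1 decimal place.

0.8 m/s

Taking east as x and north as y: velocity relative to the water = (0.000, 1.000) m/s; the water relative to ground = (-0.736, -0.817) m/s.
Velocity relative to ground = (0.000, 1.000) + (-0.736, -0.817) = (-0.736, 0.183) m/s.
Speed = |(-0.736, 0.183)| = 0.758 m/s.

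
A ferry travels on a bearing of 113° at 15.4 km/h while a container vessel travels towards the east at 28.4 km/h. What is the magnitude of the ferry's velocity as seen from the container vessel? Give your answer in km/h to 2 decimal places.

15.44 km/h

Taking east as x and north as y: ferry velocity = (14.176, -6.017) km/h; container vessel velocity = (28.400, 0.000) km/h.
Velocity of ferry relative to container vessel = (14.176, -6.017) − (28.400, 0.000) = (-14.224, -6.017) km/h.
Magnitude = |(-14.224, -6.017)| = 15.445 km/h.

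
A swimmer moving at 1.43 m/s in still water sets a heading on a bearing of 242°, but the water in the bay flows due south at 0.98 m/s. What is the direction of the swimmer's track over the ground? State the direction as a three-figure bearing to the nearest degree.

217°

Taking east as x and north as y: velocity relative to the water = (-1.263, -0.671) m/s; the water relative to ground = (0.000, -0.980) m/s.
Velocity relative to ground = (-1.263, -0.671) + (0.000, -0.980) = (-1.263, -1.651) m/s.
Bearing = atan2(-1.26, -1.65) = 217.40° clockwise from north.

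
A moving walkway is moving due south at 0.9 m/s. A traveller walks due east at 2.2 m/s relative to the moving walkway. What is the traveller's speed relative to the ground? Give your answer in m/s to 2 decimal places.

Taking east as x and north as y: moving walkway velocity = (0.000, -0.900) m/s; traveller velocity relative to moving walkway = (2.200, 0.000) m/s.
Velocity relative to ground = (0.000, -0.900) + (2.200, 0.000) = (2.200, -0.900) m/s.
Speed = |(2.200, -0.900)| = 2.377 m/s.

2.38 m/s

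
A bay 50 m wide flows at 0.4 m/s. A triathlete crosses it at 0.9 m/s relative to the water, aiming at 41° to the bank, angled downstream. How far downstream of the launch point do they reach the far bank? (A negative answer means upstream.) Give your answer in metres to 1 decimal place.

91.4 m

Perpendicular speed = 0.590 m/s; crossing time = 50 / 0.590 = 84.681 s.
Net downstream speed = 1.079 m/s.
Drift = 1.079 × 84.681 = 91.391 m (downstream).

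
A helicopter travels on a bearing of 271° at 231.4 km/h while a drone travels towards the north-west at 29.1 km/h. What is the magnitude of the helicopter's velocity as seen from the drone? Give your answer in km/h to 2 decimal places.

211.44 km/h

Taking east as x and north as y: helicopter velocity = (-231.365, 4.038) km/h; drone velocity = (-20.577, 20.577) km/h.
Velocity of helicopter relative to drone = (-231.365, 4.038) − (-20.577, 20.577) = (-210.788, -16.538) km/h.
Magnitude = |(-210.788, -16.538)| = 211.436 km/h.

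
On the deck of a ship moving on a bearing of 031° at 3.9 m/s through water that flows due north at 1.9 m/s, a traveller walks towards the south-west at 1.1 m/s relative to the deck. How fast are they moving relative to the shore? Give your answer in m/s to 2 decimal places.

In east/north components (m/s): traveller relative to ship = (-0.778, -0.778); ship relative to water = (2.009, 3.343); water relative to ground = (0.000, 1.900).
Sum = (1.231, 4.465) m/s.
Speed = |(1.231, 4.465)| = 4.632 m/s.

4.63 m/s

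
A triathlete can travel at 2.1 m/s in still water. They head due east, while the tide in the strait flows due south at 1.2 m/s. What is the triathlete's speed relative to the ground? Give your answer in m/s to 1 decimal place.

Taking east as x and north as y: velocity relative to the water = (2.100, 0.000) m/s; the water relative to ground = (0.000, -1.200) m/s.
Velocity relative to ground = (2.100, 0.000) + (0.000, -1.200) = (2.100, -1.200) m/s.
Speed = |(2.100, -1.200)| = 2.419 m/s.

2.4 m/s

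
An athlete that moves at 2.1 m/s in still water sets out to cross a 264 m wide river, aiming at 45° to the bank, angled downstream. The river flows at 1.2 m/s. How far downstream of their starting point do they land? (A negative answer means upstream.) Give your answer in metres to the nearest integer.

477 m

Perpendicular speed = 1.485 m/s; crossing time = 264 / 1.485 = 177.787 s.
Net downstream speed = 2.685 m/s.
Drift = 2.685 × 177.787 = 477.344 m (downstream).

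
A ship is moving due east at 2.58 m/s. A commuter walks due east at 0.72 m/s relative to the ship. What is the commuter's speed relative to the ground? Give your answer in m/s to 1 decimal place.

Taking east as x and north as y: ship velocity = (2.580, 0.000) m/s; commuter velocity relative to ship = (0.720, 0.000) m/s.
Velocity relative to ground = (2.580, 0.000) + (0.720, 0.000) = (3.300, 0.000) m/s.
Speed = |(3.300, 0.000)| = 3.300 m/s.

3.3 m/s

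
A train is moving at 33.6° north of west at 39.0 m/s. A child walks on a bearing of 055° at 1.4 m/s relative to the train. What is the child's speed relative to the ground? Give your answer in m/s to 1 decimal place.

Taking east as x and north as y: train velocity = (-32.484, 21.582) m/s; child velocity relative to train = (1.147, 0.803) m/s.
Velocity relative to ground = (-32.484, 21.582) + (1.147, 0.803) = (-31.337, 22.385) m/s.
Speed = |(-31.337, 22.385)| = 38.511 m/s.

38.5 m/s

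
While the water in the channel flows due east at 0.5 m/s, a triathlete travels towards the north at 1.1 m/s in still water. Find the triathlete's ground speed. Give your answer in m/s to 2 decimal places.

1.21 m/s

Taking east as x and north as y: velocity relative to the water = (0.000, 1.100) m/s; the water relative to ground = (0.500, 0.000) m/s.
Velocity relative to ground = (0.000, 1.100) + (0.500, 0.000) = (0.500, 1.100) m/s.
Speed = |(0.500, 1.100)| = 1.208 m/s.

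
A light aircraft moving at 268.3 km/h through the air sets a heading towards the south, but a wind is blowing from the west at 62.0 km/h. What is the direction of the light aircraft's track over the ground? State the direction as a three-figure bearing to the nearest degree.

Taking east as x and north as y: velocity relative to the air = (0.000, -268.300) km/h; the air relative to ground = (62.000, 0.000) km/h.
Velocity relative to ground = (0.000, -268.300) + (62.000, 0.000) = (62.000, -268.300) km/h.
Bearing = atan2(62.00, -268.30) = 166.99° clockwise from north.

167°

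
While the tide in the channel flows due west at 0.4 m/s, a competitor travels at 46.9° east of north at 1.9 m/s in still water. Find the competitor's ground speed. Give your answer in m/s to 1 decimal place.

1.6 m/s

Taking east as x and north as y: velocity relative to the water = (1.387, 1.298) m/s; the water relative to ground = (-0.400, 0.000) m/s.
Velocity relative to ground = (1.387, 1.298) + (-0.400, 0.000) = (0.987, 1.298) m/s.
Speed = |(0.987, 1.298)| = 1.631 m/s.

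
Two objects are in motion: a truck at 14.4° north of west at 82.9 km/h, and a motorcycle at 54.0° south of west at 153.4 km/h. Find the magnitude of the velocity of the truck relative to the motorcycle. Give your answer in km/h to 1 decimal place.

145.1 km/h

Taking east as x and north as y: truck velocity = (-80.296, 20.616) km/h; motorcycle velocity = (-90.166, -124.103) km/h.
Velocity of truck relative to motorcycle = (-80.296, 20.616) − (-90.166, -124.103) = (9.871, 144.720) km/h.
Magnitude = |(9.871, 144.720)| = 145.056 km/h.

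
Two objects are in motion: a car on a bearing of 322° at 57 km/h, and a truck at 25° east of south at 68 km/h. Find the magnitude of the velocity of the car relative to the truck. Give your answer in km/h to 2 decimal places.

Taking east as x and north as y: car velocity = (-35.093, 44.917) km/h; truck velocity = (28.738, -61.629) km/h.
Velocity of car relative to truck = (-35.093, 44.917) − (28.738, -61.629) = (-63.831, 106.546) km/h.
Magnitude = |(-63.831, 106.546)| = 124.203 km/h.

124.20 km/h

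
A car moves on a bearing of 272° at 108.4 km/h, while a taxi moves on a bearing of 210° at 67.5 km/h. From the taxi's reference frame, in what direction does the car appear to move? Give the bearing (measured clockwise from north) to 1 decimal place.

Taking east as x and north as y: car velocity = (-108.334, 3.783) km/h; taxi velocity = (-33.750, -58.457) km/h.
Velocity of car relative to taxi = (-108.334, 3.783) − (-33.750, -58.457) = (-74.584, 62.240) km/h.
Bearing = atan2(-74.58, 62.24) = 309.84° clockwise from north.

309.8°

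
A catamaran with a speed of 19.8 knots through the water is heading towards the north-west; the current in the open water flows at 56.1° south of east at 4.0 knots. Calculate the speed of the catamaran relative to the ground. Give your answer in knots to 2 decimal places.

15.89 knots

Taking east as x and north as y: velocity relative to the water = (-14.001, 14.001) knots; the water relative to ground = (2.231, -3.320) knots.
Velocity relative to ground = (-14.001, 14.001) + (2.231, -3.320) = (-11.770, 10.681) knots.
Speed = |(-11.770, 10.681)| = 15.893 knots.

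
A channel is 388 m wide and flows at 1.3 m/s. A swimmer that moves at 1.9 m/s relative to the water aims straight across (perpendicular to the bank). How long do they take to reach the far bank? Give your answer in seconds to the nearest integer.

The component of the swimmer's velocity perpendicular to the bank is 1.9 m/s.
Only the cross-stream component determines the crossing time; the current contributes nothing perpendicular to the bank.
Time = 388 / 1.900 = 204.211 s.

204 s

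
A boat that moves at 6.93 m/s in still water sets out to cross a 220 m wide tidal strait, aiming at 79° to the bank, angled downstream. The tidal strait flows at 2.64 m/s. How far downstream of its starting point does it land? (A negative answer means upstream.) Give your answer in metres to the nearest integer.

Perpendicular speed = 6.803 m/s; crossing time = 220 / 6.803 = 32.340 s.
Net downstream speed = 3.962 m/s.
Drift = 3.962 × 32.340 = 128.142 m (downstream).

128 m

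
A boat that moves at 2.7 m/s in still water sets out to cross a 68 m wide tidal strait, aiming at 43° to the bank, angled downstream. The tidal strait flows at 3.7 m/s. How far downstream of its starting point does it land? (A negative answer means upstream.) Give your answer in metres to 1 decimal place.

Perpendicular speed = 1.841 m/s; crossing time = 68 / 1.841 = 36.929 s.
Net downstream speed = 5.675 m/s.
Drift = 5.675 × 36.929 = 209.557 m (downstream).

209.6 m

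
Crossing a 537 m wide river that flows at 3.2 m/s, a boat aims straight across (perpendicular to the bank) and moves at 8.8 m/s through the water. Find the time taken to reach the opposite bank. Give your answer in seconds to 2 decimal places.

The component of the boat's velocity perpendicular to the bank is 8.8 m/s.
Only the cross-stream component determines the crossing time; the current contributes nothing perpendicular to the bank.
Time = 537 / 8.800 = 61.023 s.

61.02 s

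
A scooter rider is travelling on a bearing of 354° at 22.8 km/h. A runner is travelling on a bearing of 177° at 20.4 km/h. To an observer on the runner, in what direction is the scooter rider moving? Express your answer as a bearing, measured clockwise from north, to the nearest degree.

Taking east as x and north as y: scooter rider velocity = (-2.383, 22.675) km/h; runner velocity = (1.068, -20.372) km/h.
Velocity of scooter rider relative to runner = (-2.383, 22.675) − (1.068, -20.372) = (-3.451, 43.047) km/h.
Bearing = atan2(-3.45, 43.05) = 355.42° clockwise from north.

355°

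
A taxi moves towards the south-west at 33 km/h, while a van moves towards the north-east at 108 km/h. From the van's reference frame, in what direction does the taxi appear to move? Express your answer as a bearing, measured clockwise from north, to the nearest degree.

Taking east as x and north as y: taxi velocity = (-23.335, -23.335) km/h; van velocity = (76.368, 76.368) km/h.
Velocity of taxi relative to van = (-23.335, -23.335) − (76.368, 76.368) = (-99.702, -99.702) km/h.
Bearing = atan2(-99.70, -99.70) = 225.00° clockwise from north.

225°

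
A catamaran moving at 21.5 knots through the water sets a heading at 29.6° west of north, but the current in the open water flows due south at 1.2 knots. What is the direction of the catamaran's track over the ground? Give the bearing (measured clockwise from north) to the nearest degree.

329°

Taking east as x and north as y: velocity relative to the water = (-10.620, 18.694) knots; the water relative to ground = (0.000, -1.200) knots.
Velocity relative to ground = (-10.620, 18.694) + (0.000, -1.200) = (-10.620, 17.494) knots.
Bearing = atan2(-10.62, 17.49) = 328.74° clockwise from north.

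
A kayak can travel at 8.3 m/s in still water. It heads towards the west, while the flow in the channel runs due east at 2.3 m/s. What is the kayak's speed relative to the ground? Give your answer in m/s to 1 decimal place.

6.0 m/s

Taking east as x and north as y: velocity relative to the water = (-8.300, 0.000) m/s; the water relative to ground = (2.300, 0.000) m/s.
Velocity relative to ground = (-8.300, 0.000) + (2.300, 0.000) = (-6.000, 0.000) m/s.
Speed = |(-6.000, 0.000)| = 6.000 m/s.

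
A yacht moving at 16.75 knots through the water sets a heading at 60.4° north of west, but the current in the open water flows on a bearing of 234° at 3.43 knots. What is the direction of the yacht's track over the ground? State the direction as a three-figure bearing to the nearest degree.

Taking east as x and north as y: velocity relative to the water = (-8.274, 14.564) knots; the water relative to ground = (-2.775, -2.016) knots.
Velocity relative to ground = (-8.274, 14.564) + (-2.775, -2.016) = (-11.048, 12.548) knots.
Bearing = atan2(-11.05, 12.55) = 318.64° clockwise from north.

319°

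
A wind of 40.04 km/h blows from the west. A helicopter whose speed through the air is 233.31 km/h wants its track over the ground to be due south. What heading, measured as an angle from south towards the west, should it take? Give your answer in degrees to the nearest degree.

10°

The wind pushes perpendicular to the desired track; the heading must have a component into the wind equal to 40.04 km/h: 233.31 sin θ = 40.04.
sin θ = 0.1716, so θ = 9.882°.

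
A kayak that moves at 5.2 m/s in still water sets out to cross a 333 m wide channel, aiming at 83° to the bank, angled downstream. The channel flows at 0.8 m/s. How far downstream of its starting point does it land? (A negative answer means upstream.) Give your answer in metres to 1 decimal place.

92.5 m

Perpendicular speed = 5.161 m/s; crossing time = 333 / 5.161 = 64.519 s.
Net downstream speed = 1.434 m/s.
Drift = 1.434 × 64.519 = 92.503 m (downstream).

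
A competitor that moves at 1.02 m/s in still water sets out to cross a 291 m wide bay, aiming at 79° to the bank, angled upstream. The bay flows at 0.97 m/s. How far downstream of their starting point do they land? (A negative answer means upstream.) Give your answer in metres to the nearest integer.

Perpendicular speed = 1.001 m/s; crossing time = 291 / 1.001 = 290.634 s.
Net downstream speed = 0.775 m/s.
Drift = 0.775 × 290.634 = 225.350 m (downstream).

225 m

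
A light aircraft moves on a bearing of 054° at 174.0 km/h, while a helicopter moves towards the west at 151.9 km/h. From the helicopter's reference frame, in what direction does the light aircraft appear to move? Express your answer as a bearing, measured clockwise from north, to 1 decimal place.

070.7°

Taking east as x and north as y: light aircraft velocity = (140.769, 102.275) km/h; helicopter velocity = (-151.900, 0.000) km/h.
Velocity of light aircraft relative to helicopter = (140.769, 102.275) − (-151.900, 0.000) = (292.669, 102.275) km/h.
Bearing = atan2(292.67, 102.27) = 70.74° clockwise from north.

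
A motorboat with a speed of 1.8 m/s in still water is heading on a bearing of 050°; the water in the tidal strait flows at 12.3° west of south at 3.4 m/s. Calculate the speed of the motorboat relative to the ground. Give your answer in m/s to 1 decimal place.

2.3 m/s

Taking east as x and north as y: velocity relative to the water = (1.379, 1.157) m/s; the water relative to ground = (-0.724, -3.322) m/s.
Velocity relative to ground = (1.379, 1.157) + (-0.724, -3.322) = (0.655, -2.165) m/s.
Speed = |(0.655, -2.165)| = 2.262 m/s.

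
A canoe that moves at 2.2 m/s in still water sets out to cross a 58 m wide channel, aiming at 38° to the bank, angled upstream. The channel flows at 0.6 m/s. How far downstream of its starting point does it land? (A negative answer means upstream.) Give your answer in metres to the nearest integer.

-49 m

Perpendicular speed = 1.354 m/s; crossing time = 58 / 1.354 = 42.822 s.
Net downstream speed = -1.134 m/s.
Drift = -1.134 × 42.822 = -48.544 m (upstream).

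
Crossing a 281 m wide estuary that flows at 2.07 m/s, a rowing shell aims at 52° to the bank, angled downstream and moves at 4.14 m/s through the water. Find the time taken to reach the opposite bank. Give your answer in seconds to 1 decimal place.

86.1 s

The component of the rowing shell's velocity perpendicular to the bank is 4.14 × sin 52° = 3.262 m/s.
Only the cross-stream component determines the crossing time; the current contributes nothing perpendicular to the bank.
Time = 281 / 3.262 = 86.134 s.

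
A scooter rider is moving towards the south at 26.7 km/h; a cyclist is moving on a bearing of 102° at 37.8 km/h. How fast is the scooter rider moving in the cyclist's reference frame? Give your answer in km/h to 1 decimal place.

Taking east as x and north as y: scooter rider velocity = (0.000, -26.700) km/h; cyclist velocity = (36.974, -7.859) km/h.
Velocity of scooter rider relative to cyclist = (0.000, -26.700) − (36.974, -7.859) = (-36.974, -18.841) km/h.
Magnitude = |(-36.974, -18.841)| = 41.498 km/h.

41.5 km/h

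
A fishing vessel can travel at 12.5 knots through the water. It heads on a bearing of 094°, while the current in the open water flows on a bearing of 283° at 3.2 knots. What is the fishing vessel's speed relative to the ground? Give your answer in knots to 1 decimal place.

Taking east as x and north as y: velocity relative to the water = (12.470, -0.872) knots; the water relative to ground = (-3.118, 0.720) knots.
Velocity relative to ground = (12.470, -0.872) + (-3.118, 0.720) = (9.352, -0.152) knots.
Speed = |(9.352, -0.152)| = 9.353 knots.

9.4 knots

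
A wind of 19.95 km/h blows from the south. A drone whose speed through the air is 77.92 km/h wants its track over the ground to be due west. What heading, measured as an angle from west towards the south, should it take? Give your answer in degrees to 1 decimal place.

The wind pushes perpendicular to the desired track; the heading must have a component into the wind equal to 19.95 km/h: 77.92 sin θ = 19.95.
sin θ = 0.2560, so θ = 14.835°.

14.8°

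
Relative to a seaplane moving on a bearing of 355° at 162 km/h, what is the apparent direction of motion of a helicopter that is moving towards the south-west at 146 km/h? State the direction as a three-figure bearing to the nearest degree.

199°

Taking east as x and north as y: helicopter velocity = (-103.238, -103.238) km/h; seaplane velocity = (-14.119, 161.384) km/h.
Velocity of helicopter relative to seaplane = (-103.238, -103.238) − (-14.119, 161.384) = (-89.118, -264.621) km/h.
Bearing = atan2(-89.12, -264.62) = 198.61° clockwise from north.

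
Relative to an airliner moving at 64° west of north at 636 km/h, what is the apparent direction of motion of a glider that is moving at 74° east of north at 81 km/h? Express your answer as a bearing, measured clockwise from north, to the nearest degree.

Taking east as x and north as y: glider velocity = (77.862, 22.327) km/h; airliner velocity = (-571.633, 278.804) km/h.
Velocity of glider relative to airliner = (77.862, 22.327) − (-571.633, 278.804) = (649.495, -256.477) km/h.
Bearing = atan2(649.50, -256.48) = 111.55° clockwise from north.

112°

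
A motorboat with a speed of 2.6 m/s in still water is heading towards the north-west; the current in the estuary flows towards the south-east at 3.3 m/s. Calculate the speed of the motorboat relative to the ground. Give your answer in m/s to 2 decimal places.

Taking east as x and north as y: velocity relative to the water = (-1.838, 1.838) m/s; the water relative to ground = (2.333, -2.333) m/s.
Velocity relative to ground = (-1.838, 1.838) + (2.333, -2.333) = (0.495, -0.495) m/s.
Speed = |(0.495, -0.495)| = 0.700 m/s.

0.70 m/s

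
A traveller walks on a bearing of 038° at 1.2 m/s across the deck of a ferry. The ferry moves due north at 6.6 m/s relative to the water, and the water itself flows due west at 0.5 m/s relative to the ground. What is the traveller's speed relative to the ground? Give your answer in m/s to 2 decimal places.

In east/north components (m/s): traveller relative to ferry = (0.739, 0.946); ferry relative to water = (0.000, 6.600); water relative to ground = (-0.500, 0.000).
Sum = (0.239, 7.546) m/s.
Speed = |(0.239, 7.546)| = 7.549 m/s.

7.55 m/s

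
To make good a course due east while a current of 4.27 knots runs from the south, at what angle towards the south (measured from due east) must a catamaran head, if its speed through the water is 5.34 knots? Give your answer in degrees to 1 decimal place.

The current pushes perpendicular to the desired track; the heading must have a component into the current equal to 4.27 knots: 5.34 sin θ = 4.27.
sin θ = 0.7996, so θ = 53.094°.

53.1°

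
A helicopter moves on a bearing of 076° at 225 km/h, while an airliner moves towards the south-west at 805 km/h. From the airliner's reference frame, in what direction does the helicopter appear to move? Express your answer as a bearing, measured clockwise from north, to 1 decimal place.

Taking east as x and north as y: helicopter velocity = (218.317, 54.432) km/h; airliner velocity = (-569.221, -569.221) km/h.
Velocity of helicopter relative to airliner = (218.317, 54.432) − (-569.221, -569.221) = (787.537, 623.653) km/h.
Bearing = atan2(787.54, 623.65) = 51.62° clockwise from north.

051.6°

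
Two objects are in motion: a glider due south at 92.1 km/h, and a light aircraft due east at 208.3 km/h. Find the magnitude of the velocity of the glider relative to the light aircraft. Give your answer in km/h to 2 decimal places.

Taking east as x and north as y: glider velocity = (0.000, -92.100) km/h; light aircraft velocity = (208.300, 0.000) km/h.
Velocity of glider relative to light aircraft = (0.000, -92.100) − (208.300, 0.000) = (-208.300, -92.100) km/h.
Magnitude = |(-208.300, -92.100)| = 227.753 km/h.

227.75 km/h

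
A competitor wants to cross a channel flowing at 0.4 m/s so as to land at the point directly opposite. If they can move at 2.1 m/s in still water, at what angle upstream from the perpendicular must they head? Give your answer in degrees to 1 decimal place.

11.0°

To cancel the current, the upstream component of the competitor's velocity must equal the flow: 2.1 sin θ = 0.4.
sin θ = 0.4 / 2.1 = 0.1905.
θ = arcsin(0.1905) = 10.981°.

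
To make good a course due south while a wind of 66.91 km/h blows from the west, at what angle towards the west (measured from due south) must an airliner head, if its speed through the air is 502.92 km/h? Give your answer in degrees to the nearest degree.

8°

The wind pushes perpendicular to the desired track; the heading must have a component into the wind equal to 66.91 km/h: 502.92 sin θ = 66.91.
sin θ = 0.1330, so θ = 7.645°.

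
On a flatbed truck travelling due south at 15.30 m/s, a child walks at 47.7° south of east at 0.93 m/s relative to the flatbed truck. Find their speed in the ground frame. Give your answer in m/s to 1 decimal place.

Taking east as x and north as y: flatbed truck velocity = (0.000, -15.300) m/s; child velocity relative to flatbed truck = (0.626, -0.688) m/s.
Velocity relative to ground = (0.000, -15.300) + (0.626, -0.688) = (0.626, -15.988) m/s.
Speed = |(0.626, -15.988)| = 16.000 m/s.

16.0 m/s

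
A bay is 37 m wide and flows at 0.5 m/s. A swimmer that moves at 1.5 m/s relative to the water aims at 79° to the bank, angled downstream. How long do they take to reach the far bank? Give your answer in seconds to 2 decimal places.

25.13 s

The component of the swimmer's velocity perpendicular to the bank is 1.5 × sin 79° = 1.472 m/s.
The flow acts along the bank and has no component across it.
Time = 37 / 1.472 = 25.128 s.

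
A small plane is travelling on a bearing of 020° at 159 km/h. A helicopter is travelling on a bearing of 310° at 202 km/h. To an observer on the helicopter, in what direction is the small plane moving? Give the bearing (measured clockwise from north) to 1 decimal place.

084.7°

Taking east as x and north as y: small plane velocity = (54.381, 149.411) km/h; helicopter velocity = (-154.741, 129.843) km/h.
Velocity of small plane relative to helicopter = (54.381, 149.411) − (-154.741, 129.843) = (209.122, 19.568) km/h.
Bearing = atan2(209.12, 19.57) = 84.65° clockwise from north.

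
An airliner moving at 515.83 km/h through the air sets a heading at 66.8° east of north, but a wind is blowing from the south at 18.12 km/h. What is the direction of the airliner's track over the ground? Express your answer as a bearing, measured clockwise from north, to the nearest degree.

065°

Taking east as x and north as y: velocity relative to the air = (474.118, 203.207) km/h; the air relative to ground = (0.000, 18.120) km/h.
Velocity relative to ground = (474.118, 203.207) + (0.000, 18.120) = (474.118, 221.327) km/h.
Bearing = atan2(474.12, 221.33) = 64.98° clockwise from north.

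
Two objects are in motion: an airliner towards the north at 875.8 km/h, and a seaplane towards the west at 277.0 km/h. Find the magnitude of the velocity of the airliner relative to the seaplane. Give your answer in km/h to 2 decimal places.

918.56 km/h

Taking east as x and north as y: airliner velocity = (0.000, 875.800) km/h; seaplane velocity = (-277.000, 0.000) km/h.
Velocity of airliner relative to seaplane = (0.000, 875.800) − (-277.000, 0.000) = (277.000, 875.800) km/h.
Magnitude = |(277.000, 875.800)| = 918.561 km/h.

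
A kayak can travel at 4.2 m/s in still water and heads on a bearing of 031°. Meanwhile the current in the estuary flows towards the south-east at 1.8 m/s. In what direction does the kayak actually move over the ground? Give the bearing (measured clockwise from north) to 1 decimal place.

Taking east as x and north as y: velocity relative to the water = (2.163, 3.600) m/s; the water relative to ground = (1.273, -1.273) m/s.
Velocity relative to ground = (2.163, 3.600) + (1.273, -1.273) = (3.436, 2.327) m/s.
Bearing = atan2(3.44, 2.33) = 55.89° clockwise from north.

055.9°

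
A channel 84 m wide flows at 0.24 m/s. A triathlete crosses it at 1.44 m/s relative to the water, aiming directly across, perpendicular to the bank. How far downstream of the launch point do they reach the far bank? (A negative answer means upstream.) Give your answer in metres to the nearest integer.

14 m

Perpendicular speed = 1.440 m/s; crossing time = 84 / 1.440 = 58.333 s.
Net downstream speed = 0.240 m/s.
Drift = 0.240 × 58.333 = 14.000 m (downstream).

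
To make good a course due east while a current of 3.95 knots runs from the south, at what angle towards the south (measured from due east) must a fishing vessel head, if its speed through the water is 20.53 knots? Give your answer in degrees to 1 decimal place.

11.1°

The current pushes perpendicular to the desired track; the heading must have a component into the current equal to 3.95 knots: 20.53 sin θ = 3.95.
sin θ = 0.1924, so θ = 11.093°.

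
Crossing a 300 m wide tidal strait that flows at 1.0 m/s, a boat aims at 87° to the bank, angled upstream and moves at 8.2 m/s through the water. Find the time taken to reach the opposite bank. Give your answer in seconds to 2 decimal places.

The component of the boat's velocity perpendicular to the bank is 8.2 × sin 87° = 8.189 m/s.
The current is parallel to the bank, so it does not affect the crossing time.
Time = 300 / 8.189 = 36.636 s.

36.64 s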